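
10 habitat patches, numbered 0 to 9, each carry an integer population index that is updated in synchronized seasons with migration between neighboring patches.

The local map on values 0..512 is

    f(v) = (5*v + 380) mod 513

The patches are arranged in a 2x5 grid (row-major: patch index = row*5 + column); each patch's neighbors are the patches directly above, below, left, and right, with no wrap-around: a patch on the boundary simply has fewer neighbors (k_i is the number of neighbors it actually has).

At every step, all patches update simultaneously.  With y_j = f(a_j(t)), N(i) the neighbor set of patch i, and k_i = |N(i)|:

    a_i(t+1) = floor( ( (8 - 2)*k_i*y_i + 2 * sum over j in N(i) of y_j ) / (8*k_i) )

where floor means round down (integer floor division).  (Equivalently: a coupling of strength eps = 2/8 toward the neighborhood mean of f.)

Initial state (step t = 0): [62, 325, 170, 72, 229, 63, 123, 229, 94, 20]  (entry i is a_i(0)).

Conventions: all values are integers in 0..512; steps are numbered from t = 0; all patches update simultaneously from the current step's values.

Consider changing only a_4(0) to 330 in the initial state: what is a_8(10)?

Answer: a_8(10) = 175
Key observation: This trace re-runs the system from the modified initial state.

Derivation:
t=0: [62, 325, 170, 72, 330, 63, 123, 229, 94, 20]
t=1: [213, 421, 252, 256, 456, 218, 457, 459, 353, 463]
t=2: [423, 376, 131, 114, 102, 397, 157, 107, 99, 121]
t=3: [397, 205, 94, 390, 396, 307, 181, 344, 380, 446]
t=4: [329, 360, 311, 281, 271, 353, 261, 104, 201, 100]
t=5: [392, 181, 360, 263, 223, 148, 160, 365, 352, 344]
t=6: [260, 241, 143, 174, 377, 125, 157, 145, 95, 105]
t=7: [173, 63, 80, 220, 236, 404, 155, 105, 314, 363]
t=8: [230, 187, 285, 398, 90, 304, 173, 361, 390, 161]
t=9: [459, 299, 261, 310, 297, 361, 229, 163, 259, 193]
t=10: [141, 314, 184, 343, 333, 175, 427, 191, 175, 297]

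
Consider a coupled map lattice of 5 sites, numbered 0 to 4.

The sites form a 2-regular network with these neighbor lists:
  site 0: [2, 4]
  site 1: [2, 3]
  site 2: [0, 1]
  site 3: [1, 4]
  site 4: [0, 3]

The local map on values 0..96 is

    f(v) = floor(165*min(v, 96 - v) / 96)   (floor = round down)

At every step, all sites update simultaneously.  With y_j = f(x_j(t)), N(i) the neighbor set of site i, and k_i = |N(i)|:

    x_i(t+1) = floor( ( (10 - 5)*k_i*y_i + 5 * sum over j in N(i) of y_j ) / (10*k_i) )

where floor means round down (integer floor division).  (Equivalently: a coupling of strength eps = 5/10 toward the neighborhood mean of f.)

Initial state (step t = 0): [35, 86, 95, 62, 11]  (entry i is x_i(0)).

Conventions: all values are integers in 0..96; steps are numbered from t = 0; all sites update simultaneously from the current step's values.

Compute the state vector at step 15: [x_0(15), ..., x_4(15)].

Answer: [29, 30, 29, 31, 30]

Derivation:
t=0: [35, 86, 95, 62, 11]
t=1: [34, 23, 19, 37, 38]
t=2: [53, 43, 40, 57, 62]
t=3: [68, 70, 70, 66, 64]
t=4: [48, 45, 45, 50, 52]
t=5: [79, 77, 78, 77, 77]
t=6: [30, 31, 30, 32, 31]
t=7: [51, 53, 51, 54, 53]
t=8: [76, 73, 76, 72, 73]
t=9: [35, 38, 35, 40, 38]
t=10: [61, 64, 61, 66, 64]
t=11: [58, 55, 58, 53, 55]
t=12: [66, 69, 66, 71, 69]
t=13: [49, 46, 49, 44, 46]
t=14: [79, 78, 79, 77, 78]
t=15: [29, 30, 29, 31, 30]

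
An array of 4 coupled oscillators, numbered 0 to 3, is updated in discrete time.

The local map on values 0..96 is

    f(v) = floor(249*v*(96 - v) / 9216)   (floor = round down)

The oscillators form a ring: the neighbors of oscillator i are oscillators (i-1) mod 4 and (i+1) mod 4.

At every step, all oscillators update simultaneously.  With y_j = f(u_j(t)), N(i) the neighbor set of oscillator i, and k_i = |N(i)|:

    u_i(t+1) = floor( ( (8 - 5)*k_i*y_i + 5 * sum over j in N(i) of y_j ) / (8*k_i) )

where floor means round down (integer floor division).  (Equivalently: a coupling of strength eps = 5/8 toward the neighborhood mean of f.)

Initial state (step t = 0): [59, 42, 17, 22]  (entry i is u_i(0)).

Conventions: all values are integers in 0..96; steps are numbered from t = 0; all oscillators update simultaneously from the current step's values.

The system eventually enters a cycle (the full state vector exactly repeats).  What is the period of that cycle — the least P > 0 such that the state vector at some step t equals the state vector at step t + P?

Answer: 2
Key observation: The state at step 5, [58, 58, 58, 58], reappears at step 7 — and no state repeats earlier — so the cycle the system enters has period 2.

Derivation:
t=0: [59, 42, 17, 22]
t=1: [54, 52, 46, 45]
t=2: [61, 61, 61, 61]
t=3: [57, 57, 57, 57]
t=4: [60, 60, 60, 60]
t=5: [58, 58, 58, 58]
t=6: [59, 59, 59, 59]
t=7: [58, 58, 58, 58]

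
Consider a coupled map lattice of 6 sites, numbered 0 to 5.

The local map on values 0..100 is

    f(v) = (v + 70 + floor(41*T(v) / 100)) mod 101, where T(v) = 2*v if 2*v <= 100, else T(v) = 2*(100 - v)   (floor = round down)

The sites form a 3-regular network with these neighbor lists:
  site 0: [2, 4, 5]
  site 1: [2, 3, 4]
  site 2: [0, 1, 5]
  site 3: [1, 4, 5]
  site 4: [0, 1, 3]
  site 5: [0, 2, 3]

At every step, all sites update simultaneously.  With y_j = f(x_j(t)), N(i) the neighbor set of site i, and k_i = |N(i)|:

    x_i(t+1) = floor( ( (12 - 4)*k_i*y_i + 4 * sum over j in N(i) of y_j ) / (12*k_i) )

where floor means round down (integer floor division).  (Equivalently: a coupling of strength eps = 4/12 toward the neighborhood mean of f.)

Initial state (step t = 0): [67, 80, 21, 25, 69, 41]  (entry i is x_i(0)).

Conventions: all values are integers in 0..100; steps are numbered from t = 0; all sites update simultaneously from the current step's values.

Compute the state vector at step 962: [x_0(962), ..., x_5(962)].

Simulating step by step:
t=0: [67, 80, 21, 25, 69, 41]
t=1: [54, 52, 23, 28, 57, 38]
t=2: [52, 50, 24, 30, 56, 35]
t=3: [51, 50, 24, 32, 56, 31]
t=4: [50, 51, 24, 34, 57, 27]
t=5: [50, 51, 23, 35, 57, 23]
t=6: [49, 51, 21, 35, 57, 18]
t=7: [46, 51, 17, 34, 57, 11]
t=8: [62, 61, 89, 43, 56, 80]
t=9: [62, 60, 65, 52, 59, 62]
t=10: [61, 61, 61, 60, 61, 61]
t=11: [61, 61, 61, 61, 61, 61]
t=12: [61, 61, 61, 61, 61, 61]

Answer: [61, 61, 61, 61, 61, 61]
Key observation: The state at step 11, [61, 61, 61, 61, 61, 61], reappears at step 12: the system is in a cycle of period 1 from step 11 on.  Therefore the state at step 962 equals the state at step 11 + ((962 - 11) mod 1) = 11, which is [61, 61, 61, 61, 61, 61].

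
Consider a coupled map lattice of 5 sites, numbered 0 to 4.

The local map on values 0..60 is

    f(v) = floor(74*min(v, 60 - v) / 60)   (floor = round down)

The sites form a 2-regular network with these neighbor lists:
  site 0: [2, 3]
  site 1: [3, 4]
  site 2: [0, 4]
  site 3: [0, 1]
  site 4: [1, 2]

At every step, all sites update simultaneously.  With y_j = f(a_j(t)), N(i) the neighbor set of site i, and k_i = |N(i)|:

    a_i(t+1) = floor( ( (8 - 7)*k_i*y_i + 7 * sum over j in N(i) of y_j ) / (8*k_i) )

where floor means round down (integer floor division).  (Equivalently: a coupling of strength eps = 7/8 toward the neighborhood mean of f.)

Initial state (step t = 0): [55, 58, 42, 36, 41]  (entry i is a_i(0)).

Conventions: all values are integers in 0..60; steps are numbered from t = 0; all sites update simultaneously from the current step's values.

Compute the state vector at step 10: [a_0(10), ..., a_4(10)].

Answer: [35, 35, 35, 35, 35]

Derivation:
t=0: [55, 58, 42, 36, 41]
t=1: [23, 23, 15, 7, 13]
t=2: [14, 14, 21, 25, 22]
t=3: [26, 27, 22, 18, 21]
t=4: [25, 24, 28, 31, 29]
t=5: [33, 34, 32, 30, 31]
t=6: [35, 35, 34, 33, 33]
t=7: [32, 32, 31, 30, 31]
t=8: [35, 35, 34, 34, 34]
t=9: [31, 31, 31, 30, 31]
t=10: [35, 35, 35, 35, 35]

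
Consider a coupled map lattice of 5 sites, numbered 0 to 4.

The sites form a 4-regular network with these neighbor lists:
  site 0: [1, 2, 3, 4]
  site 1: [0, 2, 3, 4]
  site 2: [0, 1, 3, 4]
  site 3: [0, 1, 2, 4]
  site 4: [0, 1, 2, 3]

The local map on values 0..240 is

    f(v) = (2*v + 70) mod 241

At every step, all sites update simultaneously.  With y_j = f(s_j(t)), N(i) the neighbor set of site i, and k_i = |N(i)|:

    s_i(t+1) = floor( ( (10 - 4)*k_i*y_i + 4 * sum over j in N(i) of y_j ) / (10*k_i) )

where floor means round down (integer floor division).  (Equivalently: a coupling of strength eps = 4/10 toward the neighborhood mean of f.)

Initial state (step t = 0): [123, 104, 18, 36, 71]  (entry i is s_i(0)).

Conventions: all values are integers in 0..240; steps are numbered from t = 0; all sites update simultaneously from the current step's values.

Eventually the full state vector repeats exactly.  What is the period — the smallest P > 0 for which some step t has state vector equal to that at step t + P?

Answer: 5
Key observation: The state at step 5, [127, 108, 143, 161, 76], reappears at step 10 — and no state repeats earlier — so the cycle the system enters has period 5.

Derivation:
t=0: [123, 104, 18, 36, 71]
t=1: [94, 75, 110, 128, 163]
t=2: [61, 162, 77, 95, 130]
t=3: [163, 144, 179, 77, 112]
t=4: [151, 132, 167, 185, 100]
t=5: [127, 108, 143, 161, 76]
t=6: [103, 84, 119, 137, 172]
t=7: [79, 180, 95, 113, 148]
t=8: [175, 156, 71, 89, 124]
t=9: [151, 132, 167, 65, 100]
t=10: [127, 108, 143, 161, 76]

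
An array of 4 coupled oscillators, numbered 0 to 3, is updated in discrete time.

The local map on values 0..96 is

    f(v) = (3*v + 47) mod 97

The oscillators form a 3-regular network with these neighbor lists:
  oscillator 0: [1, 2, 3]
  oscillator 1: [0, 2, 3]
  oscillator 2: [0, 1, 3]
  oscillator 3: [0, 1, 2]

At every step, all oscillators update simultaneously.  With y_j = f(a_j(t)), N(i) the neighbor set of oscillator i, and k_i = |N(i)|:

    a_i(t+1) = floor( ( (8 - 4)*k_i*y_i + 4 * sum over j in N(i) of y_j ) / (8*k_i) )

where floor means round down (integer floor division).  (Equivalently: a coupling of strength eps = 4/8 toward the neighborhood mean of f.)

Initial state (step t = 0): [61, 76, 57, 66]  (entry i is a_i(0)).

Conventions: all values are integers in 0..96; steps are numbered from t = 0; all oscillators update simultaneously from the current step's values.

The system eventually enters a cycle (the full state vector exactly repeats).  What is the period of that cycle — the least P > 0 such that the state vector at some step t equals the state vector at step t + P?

Simulating step by step:
t=0: [61, 76, 57, 66]
t=1: [44, 59, 40, 49]
t=2: [57, 40, 53, 30]
t=3: [32, 47, 28, 37]
t=4: [54, 69, 50, 59]
t=5: [23, 38, 19, 28]
t=6: [27, 42, 23, 32]
t=7: [39, 54, 35, 44]
t=8: [58, 41, 54, 63]
t=9: [35, 50, 31, 40]
t=10: [46, 29, 42, 51]
t=11: [63, 46, 59, 36]
t=12: [50, 65, 46, 55]
t=13: [27, 42, 55, 32]
t=14: [38, 53, 34, 43]
t=15: [55, 38, 51, 60]
t=16: [26, 41, 22, 31]
t=17: [36, 51, 32, 41]
t=18: [49, 32, 45, 54]
t=19: [24, 39, 52, 29]
t=20: [29, 44, 25, 34]
t=21: [45, 60, 41, 50]
t=22: [60, 43, 56, 33]
t=23: [41, 56, 37, 46]
t=24: [64, 47, 60, 69]
t=25: [53, 68, 49, 58]
t=26: [20, 35, 16, 25]
t=27: [34, 49, 62, 39]
t=28: [43, 26, 39, 48]
t=29: [71, 54, 67, 76]
t=30: [58, 41, 54, 63]

Answer: 22
Key observation: The state at step 8, [58, 41, 54, 63], reappears at step 30 — and no state repeats earlier — so the cycle the system enters has period 22.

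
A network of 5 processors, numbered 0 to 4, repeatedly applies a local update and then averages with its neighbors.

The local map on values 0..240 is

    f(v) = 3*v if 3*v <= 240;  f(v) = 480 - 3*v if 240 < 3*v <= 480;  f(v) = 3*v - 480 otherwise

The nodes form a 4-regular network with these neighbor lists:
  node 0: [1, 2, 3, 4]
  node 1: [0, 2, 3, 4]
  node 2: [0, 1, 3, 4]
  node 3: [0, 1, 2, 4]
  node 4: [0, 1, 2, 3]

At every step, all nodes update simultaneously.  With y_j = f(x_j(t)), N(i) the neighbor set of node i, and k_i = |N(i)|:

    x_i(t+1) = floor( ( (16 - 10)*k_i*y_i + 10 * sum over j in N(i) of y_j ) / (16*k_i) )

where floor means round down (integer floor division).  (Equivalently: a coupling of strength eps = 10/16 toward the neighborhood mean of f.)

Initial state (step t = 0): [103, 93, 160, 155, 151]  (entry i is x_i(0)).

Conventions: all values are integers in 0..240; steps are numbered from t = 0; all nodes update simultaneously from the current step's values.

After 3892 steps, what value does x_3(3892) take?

Answer: x_3(3892) = 60
Key observation: The state at step 20, [61, 61, 60, 60, 60], reappears at step 22: the system is in a cycle of period 2 from step 20 on.  Therefore the state at step 3892 equals the state at step 20 + ((3892 - 20) mod 2) = 20, which is [61, 61, 60, 60, 60].

Derivation:
t=0: [103, 93, 160, 155, 151]
t=1: [102, 108, 64, 67, 70]
t=2: [183, 179, 187, 189, 191]
t=3: [75, 72, 78, 79, 80]
t=4: [229, 227, 231, 231, 232]
t=5: [209, 208, 210, 210, 211]
t=6: [148, 147, 149, 149, 149]
t=7: [35, 35, 34, 34, 34]
t=8: [103, 103, 102, 102, 102]
t=9: [172, 172, 173, 173, 173]
t=10: [37, 37, 38, 38, 38]
t=11: [112, 112, 113, 113, 113]
t=12: [142, 142, 141, 141, 141]
t=13: [55, 55, 56, 56, 56]
t=14: [166, 166, 167, 167, 167]
t=15: [19, 19, 20, 20, 20]
t=16: [58, 58, 59, 59, 59]
t=17: [175, 175, 176, 176, 176]
t=18: [46, 46, 47, 47, 47]
t=19: [139, 139, 140, 140, 140]
t=20: [61, 61, 60, 60, 60]
t=21: [181, 181, 180, 180, 180]
t=22: [61, 61, 60, 60, 60]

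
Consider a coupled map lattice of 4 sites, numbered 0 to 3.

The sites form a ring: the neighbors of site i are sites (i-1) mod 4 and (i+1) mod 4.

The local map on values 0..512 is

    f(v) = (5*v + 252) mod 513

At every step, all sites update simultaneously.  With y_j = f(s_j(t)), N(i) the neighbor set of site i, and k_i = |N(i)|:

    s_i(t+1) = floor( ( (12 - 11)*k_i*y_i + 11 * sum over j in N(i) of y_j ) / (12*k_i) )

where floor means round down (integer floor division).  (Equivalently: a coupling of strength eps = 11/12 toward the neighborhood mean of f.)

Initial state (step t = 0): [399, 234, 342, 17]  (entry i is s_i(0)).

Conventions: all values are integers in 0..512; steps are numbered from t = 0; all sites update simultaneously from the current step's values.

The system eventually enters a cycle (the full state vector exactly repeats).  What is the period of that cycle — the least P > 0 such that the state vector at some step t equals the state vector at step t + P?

Simulating step by step:
t=0: [399, 234, 342, 17]
t=1: [352, 316, 371, 311]
t=2: [296, 266, 261, 264]
t=3: [50, 100, 36, 99]
t=4: [258, 448, 252, 447]
t=5: [401, 260, 441, 260]
t=6: [29, 280, 45, 280]
t=7: [136, 410, 143, 410]
t=8: [264, 420, 267, 420]
t=9: [277, 62, 279, 62]
t=10: [53, 98, 53, 98]
t=11: [210, 22, 210, 22]
t=12: [354, 283, 354, 283]
t=13: [157, 453, 157, 453]
t=14: [427, 48, 427, 48]
t=15: [478, 348, 478, 348]
t=16: [421, 108, 421, 108]
t=17: [281, 302, 281, 302]
t=18: [214, 126, 214, 126]
t=19: [362, 302, 362, 302]
t=20: [205, 27, 205, 27]
t=21: [375, 262, 375, 262]
t=22: [27, 70, 27, 70]
t=23: [113, 362, 113, 362]
t=24: [34, 279, 34, 279]
t=25: [134, 395, 134, 395]
t=26: [194, 389, 194, 389]
t=27: [149, 191, 149, 191]
t=28: [206, 458, 206, 458]
t=29: [470, 275, 470, 275]
t=30: [83, 41, 83, 41]
t=31: [431, 179, 431, 179]
t=32: [140, 335, 140, 335]
t=33: [392, 434, 392, 434]
t=34: [352, 177, 352, 177]
t=35: [141, 442, 141, 442]
t=36: [412, 441, 412, 441]
t=37: [392, 272, 392, 272]
t=38: [80, 152, 80, 152]
t=39: [469, 169, 469, 169]
t=40: [67, 35, 67, 35]
t=41: [397, 103, 397, 103]
t=42: [248, 190, 248, 190]
t=43: [200, 441, 200, 441]
t=44: [390, 240, 390, 240]
t=45: [403, 173, 403, 173]
t=46: [101, 204, 101, 204]
t=47: [245, 244, 245, 244]
t=48: [446, 450, 446, 450]
t=49: [448, 431, 448, 431]
t=50: [362, 432, 362, 432]
t=51: [330, 39, 330, 39]
t=52: [440, 370, 440, 370]
t=53: [79, 370, 79, 370]
t=54: [57, 127, 57, 127]
t=55: [344, 53, 344, 53]
t=56: [39, 397, 39, 397]
t=57: [206, 425, 206, 425]
t=58: [319, 261, 319, 261]
t=59: [42, 283, 42, 283]
t=60: [155, 434, 155, 434]
t=61: [339, 31, 339, 31]
t=62: [407, 407, 407, 407]
t=63: [235, 235, 235, 235]
t=64: [401, 401, 401, 401]
t=65: [205, 205, 205, 205]
t=66: [251, 251, 251, 251]
t=67: [481, 481, 481, 481]
t=68: [92, 92, 92, 92]
t=69: [199, 199, 199, 199]
t=70: [221, 221, 221, 221]
t=71: [331, 331, 331, 331]
t=72: [368, 368, 368, 368]
t=73: [40, 40, 40, 40]
t=74: [452, 452, 452, 452]
t=75: [460, 460, 460, 460]
t=76: [500, 500, 500, 500]
t=77: [187, 187, 187, 187]
t=78: [161, 161, 161, 161]
t=79: [31, 31, 31, 31]
t=80: [407, 407, 407, 407]

Answer: 18
Key observation: The state at step 62, [407, 407, 407, 407], reappears at step 80 — and no state repeats earlier — so the cycle the system enters has period 18.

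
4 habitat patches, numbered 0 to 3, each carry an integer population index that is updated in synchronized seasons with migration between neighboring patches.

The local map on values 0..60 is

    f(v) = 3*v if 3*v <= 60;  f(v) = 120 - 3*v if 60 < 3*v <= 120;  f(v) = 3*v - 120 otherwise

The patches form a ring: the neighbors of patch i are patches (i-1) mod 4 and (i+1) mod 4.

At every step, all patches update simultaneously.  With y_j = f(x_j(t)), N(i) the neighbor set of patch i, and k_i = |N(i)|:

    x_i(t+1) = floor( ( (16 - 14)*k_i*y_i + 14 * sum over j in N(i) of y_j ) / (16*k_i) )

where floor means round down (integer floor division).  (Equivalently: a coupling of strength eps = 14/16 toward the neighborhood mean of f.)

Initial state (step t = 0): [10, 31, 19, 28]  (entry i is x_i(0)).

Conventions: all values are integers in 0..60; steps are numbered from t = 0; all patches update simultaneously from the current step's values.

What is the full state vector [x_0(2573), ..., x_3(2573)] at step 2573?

Answer: [54, 54, 54, 54]
Key observation: The state at step 24, [18, 18, 18, 18], reappears at step 28: the system is in a cycle of period 4 from step 24 on.  Therefore the state at step 2573 equals the state at step 24 + ((2573 - 24) mod 4) = 25, which is [54, 54, 54, 54].

Derivation:
t=0: [10, 31, 19, 28]
t=1: [31, 41, 34, 42]
t=2: [7, 20, 6, 20]
t=3: [55, 24, 54, 24]
t=4: [47, 44, 47, 44]
t=5: [13, 19, 13, 19]
t=6: [54, 41, 54, 41]
t=7: [7, 37, 7, 37]
t=8: [10, 19, 10, 19]
t=9: [53, 33, 53, 33]
t=10: [23, 36, 23, 36]
t=11: [16, 46, 16, 46]
t=12: [21, 44, 21, 44]
t=13: [17, 51, 17, 51]
t=14: [35, 48, 35, 48]
t=15: [22, 16, 22, 16]
t=16: [48, 53, 48, 53]
t=17: [37, 25, 37, 25]
t=18: [40, 13, 40, 13]
t=19: [34, 4, 34, 4]
t=20: [12, 17, 12, 17]
t=21: [49, 37, 49, 37]
t=22: [11, 24, 11, 24]
t=23: [46, 34, 46, 34]
t=24: [18, 18, 18, 18]
t=25: [54, 54, 54, 54]
t=26: [42, 42, 42, 42]
t=27: [6, 6, 6, 6]
t=28: [18, 18, 18, 18]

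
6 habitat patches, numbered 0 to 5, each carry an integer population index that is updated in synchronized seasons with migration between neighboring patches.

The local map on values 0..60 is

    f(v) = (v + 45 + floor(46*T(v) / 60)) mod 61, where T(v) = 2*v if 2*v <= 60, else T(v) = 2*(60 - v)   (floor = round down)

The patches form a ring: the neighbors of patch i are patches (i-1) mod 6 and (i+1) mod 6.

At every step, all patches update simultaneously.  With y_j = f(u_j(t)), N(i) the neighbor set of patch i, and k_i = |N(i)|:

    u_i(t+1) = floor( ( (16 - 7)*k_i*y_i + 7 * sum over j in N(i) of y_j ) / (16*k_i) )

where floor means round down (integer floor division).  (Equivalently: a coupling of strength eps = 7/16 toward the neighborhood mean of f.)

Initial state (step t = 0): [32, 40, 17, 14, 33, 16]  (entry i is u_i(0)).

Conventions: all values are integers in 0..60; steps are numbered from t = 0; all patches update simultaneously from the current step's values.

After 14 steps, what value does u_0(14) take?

Answer: u_0(14) = 49

Derivation:
t=0: [32, 40, 17, 14, 33, 16]
t=1: [49, 48, 31, 29, 42, 38]
t=2: [50, 51, 56, 56, 54, 53]
t=3: [48, 47, 46, 46, 46, 47]
t=4: [50, 50, 50, 51, 50, 50]
t=5: [49, 49, 48, 48, 48, 49]
t=6: [49, 49, 49, 50, 49, 49]
t=7: [49, 49, 49, 49, 49, 49]
t=8: [49, 49, 49, 49, 49, 49]
t=9: [49, 49, 49, 49, 49, 49]
t=10: [49, 49, 49, 49, 49, 49]
t=11: [49, 49, 49, 49, 49, 49]
t=12: [49, 49, 49, 49, 49, 49]
t=13: [49, 49, 49, 49, 49, 49]
t=14: [49, 49, 49, 49, 49, 49]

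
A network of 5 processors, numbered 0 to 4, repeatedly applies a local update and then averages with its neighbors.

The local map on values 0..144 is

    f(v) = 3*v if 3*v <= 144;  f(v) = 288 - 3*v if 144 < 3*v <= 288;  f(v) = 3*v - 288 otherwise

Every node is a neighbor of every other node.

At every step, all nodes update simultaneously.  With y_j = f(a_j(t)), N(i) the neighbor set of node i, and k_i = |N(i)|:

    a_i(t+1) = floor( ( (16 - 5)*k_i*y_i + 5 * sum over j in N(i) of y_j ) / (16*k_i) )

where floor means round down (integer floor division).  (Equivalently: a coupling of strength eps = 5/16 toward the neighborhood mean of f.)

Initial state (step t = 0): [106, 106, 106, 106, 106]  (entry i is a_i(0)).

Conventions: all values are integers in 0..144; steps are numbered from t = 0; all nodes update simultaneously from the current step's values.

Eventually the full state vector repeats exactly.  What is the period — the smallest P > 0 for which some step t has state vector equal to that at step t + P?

Answer: 4
Key observation: The state at step 2, [90, 90, 90, 90, 90], reappears at step 6 — and no state repeats earlier — so the cycle the system enters has period 4.

Derivation:
t=0: [106, 106, 106, 106, 106]
t=1: [30, 30, 30, 30, 30]
t=2: [90, 90, 90, 90, 90]
t=3: [18, 18, 18, 18, 18]
t=4: [54, 54, 54, 54, 54]
t=5: [126, 126, 126, 126, 126]
t=6: [90, 90, 90, 90, 90]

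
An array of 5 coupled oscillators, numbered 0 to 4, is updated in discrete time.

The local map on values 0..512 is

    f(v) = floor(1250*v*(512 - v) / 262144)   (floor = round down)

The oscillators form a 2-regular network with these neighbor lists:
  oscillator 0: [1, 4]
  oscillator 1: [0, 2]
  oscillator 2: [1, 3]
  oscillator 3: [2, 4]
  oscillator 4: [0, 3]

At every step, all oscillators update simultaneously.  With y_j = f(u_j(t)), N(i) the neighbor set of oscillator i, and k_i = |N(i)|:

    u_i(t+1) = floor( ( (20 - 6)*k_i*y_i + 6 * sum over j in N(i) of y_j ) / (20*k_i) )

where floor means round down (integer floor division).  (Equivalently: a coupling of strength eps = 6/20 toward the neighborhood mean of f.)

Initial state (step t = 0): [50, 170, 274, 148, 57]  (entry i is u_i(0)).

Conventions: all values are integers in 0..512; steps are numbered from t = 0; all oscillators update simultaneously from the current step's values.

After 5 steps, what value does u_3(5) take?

Answer: u_3(5) = 303

Derivation:
t=0: [50, 170, 274, 148, 57]
t=1: [137, 256, 296, 244, 141]
t=2: [254, 300, 306, 300, 257]
t=3: [310, 303, 300, 303, 310]
t=4: [298, 300, 302, 300, 298]
t=5: [303, 303, 302, 303, 303]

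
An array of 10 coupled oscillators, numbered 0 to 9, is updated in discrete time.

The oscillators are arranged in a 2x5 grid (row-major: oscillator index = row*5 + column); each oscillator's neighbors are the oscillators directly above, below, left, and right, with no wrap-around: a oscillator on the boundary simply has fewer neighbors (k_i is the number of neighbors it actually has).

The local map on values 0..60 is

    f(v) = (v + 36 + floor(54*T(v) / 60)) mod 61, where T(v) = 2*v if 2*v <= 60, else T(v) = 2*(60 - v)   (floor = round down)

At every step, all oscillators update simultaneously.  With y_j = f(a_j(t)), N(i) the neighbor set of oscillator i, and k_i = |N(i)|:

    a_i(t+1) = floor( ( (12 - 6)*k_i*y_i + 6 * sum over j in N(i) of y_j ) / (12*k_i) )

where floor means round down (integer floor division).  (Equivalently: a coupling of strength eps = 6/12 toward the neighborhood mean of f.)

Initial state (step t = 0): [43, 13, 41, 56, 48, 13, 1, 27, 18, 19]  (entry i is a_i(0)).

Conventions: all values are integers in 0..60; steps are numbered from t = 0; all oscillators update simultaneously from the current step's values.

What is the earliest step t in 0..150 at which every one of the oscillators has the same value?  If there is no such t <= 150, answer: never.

Answer: 10
Key observation: Synchronization is absorbing here: once all oscillators are equal they stay equal, and step 10 is the first all-equal step.

Derivation:
t=0: [43, 13, 41, 56, 48, 13, 1, 27, 18, 19]  (not all equal)
t=1: [29, 28, 41, 38, 38, 27, 31, 43, 31, 31]  (not all equal)
t=2: [53, 53, 50, 52, 53, 53, 54, 51, 55, 56]  (not all equal)
t=3: [40, 40, 42, 40, 39, 39, 39, 41, 39, 38]  (not all equal)
t=4: [51, 50, 49, 50, 51, 51, 50, 50, 51, 51]  (not all equal)
t=5: [42, 42, 43, 42, 42, 42, 42, 42, 42, 42]  (not all equal)
t=6: [49, 48, 48, 48, 49, 49, 49, 48, 49, 49]  (not all equal)
t=7: [43, 43, 44, 43, 43, 43, 43, 43, 43, 43]  (not all equal)
t=8: [48, 47, 47, 47, 48, 48, 48, 47, 48, 48]  (not all equal)
t=9: [44, 44, 45, 44, 44, 44, 44, 44, 44, 44]  (not all equal)
t=10: [47, 47, 47, 47, 47, 47, 47, 47, 47, 47]  (all equal)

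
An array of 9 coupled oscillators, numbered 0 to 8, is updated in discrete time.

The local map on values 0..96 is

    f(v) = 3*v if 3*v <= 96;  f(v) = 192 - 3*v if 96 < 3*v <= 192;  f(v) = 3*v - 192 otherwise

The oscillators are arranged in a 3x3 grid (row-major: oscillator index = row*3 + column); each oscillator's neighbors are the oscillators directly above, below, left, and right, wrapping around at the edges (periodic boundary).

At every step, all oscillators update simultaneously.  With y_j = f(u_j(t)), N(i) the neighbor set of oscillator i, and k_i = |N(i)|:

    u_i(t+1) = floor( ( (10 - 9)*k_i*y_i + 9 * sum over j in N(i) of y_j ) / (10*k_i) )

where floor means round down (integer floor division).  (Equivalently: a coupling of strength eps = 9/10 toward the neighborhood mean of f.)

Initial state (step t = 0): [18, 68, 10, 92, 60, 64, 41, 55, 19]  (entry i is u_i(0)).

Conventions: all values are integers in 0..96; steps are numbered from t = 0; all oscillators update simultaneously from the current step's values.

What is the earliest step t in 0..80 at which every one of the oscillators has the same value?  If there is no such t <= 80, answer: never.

Answer: never
Key observation: The state at step 18 reappears at step 20 — the system is in a cycle of period 2 from step 18 on.  No step 0..20 is synchronized, and the cycle repeats forever, so no step up to 80 (or ever) has all oscillators equal.

Derivation:
t=0: [18, 68, 10, 92, 60, 64, 41, 55, 19]  (not all equal)
t=1: [49, 28, 30, 38, 28, 41, 56, 36, 34]  (not all equal)
t=2: [66, 76, 73, 57, 79, 83, 69, 71, 69]  (not all equal)
t=3: [22, 25, 28, 29, 34, 30, 15, 27, 28]  (not all equal)
t=4: [72, 79, 79, 74, 83, 86, 76, 74, 75]  (not all equal)
t=5: [37, 39, 42, 44, 44, 43, 29, 41, 43]  (not all equal)
t=6: [72, 69, 70, 71, 66, 62, 70, 71, 70]  (not all equal)
t=7: [18, 17, 15, 14, 14, 14, 20, 14, 15]  (not all equal)
t=8: [49, 46, 47, 48, 44, 43, 47, 48, 47]  (not all equal)
t=9: [50, 51, 53, 54, 53, 53, 48, 53, 53]  (not all equal)
t=10: [37, 35, 36, 38, 33, 32, 35, 37, 36]  (not all equal)
t=11: [83, 84, 86, 88, 86, 85, 81, 87, 86]  (not all equal)
t=12: [61, 64, 61, 60, 66, 67, 64, 61, 62]  (not all equal)
t=13: [5, 7, 6, 6, 7, 8, 8, 3, 6]  (not all equal)
t=14: [19, 16, 19, 20, 18, 19, 15, 19, 18]  (not all equal)
t=15: [52, 55, 54, 53, 55, 56, 55, 50, 54]  (not all equal)
t=16: [29, 33, 29, 28, 31, 29, 34, 29, 30]  (not all equal)
t=17: [88, 88, 89, 88, 88, 88, 87, 91, 87]  (not all equal)
t=18: [72, 74, 71, 71, 74, 72, 73, 71, 73]  (not all equal)
t=19: [24, 24, 25, 25, 24, 24, 23, 27, 23]  (not all equal)
t=20: [72, 74, 71, 71, 74, 72, 73, 71, 73]  (not all equal)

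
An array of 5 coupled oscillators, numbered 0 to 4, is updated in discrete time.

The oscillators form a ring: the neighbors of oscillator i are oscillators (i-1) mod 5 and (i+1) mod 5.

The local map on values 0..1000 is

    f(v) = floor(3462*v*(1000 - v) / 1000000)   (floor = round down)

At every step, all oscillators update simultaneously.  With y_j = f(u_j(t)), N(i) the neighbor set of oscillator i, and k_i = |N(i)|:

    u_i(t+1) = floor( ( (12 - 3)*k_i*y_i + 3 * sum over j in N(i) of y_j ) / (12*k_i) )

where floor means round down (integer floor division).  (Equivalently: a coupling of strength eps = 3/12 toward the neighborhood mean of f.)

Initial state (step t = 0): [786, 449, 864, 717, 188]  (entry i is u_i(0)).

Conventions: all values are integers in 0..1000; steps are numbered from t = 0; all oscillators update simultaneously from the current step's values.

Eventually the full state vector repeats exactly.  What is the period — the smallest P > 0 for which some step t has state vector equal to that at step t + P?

Simulating step by step:
t=0: [786, 449, 864, 717, 188]
t=1: [609, 765, 499, 643, 556]
t=2: [802, 677, 825, 810, 842]
t=3: [563, 698, 535, 518, 480]
t=4: [837, 760, 844, 863, 862]
t=5: [484, 589, 471, 415, 418]
t=6: [858, 844, 856, 843, 844]
t=7: [429, 447, 433, 453, 451]
t=8: [850, 853, 850, 856, 855]
t=9: [438, 435, 438, 428, 430]
t=10: [851, 850, 851, 847, 848]
t=11: [439, 440, 439, 446, 445]
t=12: [852, 852, 852, 854, 854]
t=13: [435, 436, 435, 431, 431]
t=14: [850, 850, 850, 849, 849]
t=15: [441, 441, 441, 442, 442]
t=16: [853, 853, 853, 853, 853]
t=17: [434, 434, 434, 434, 434]
t=18: [850, 850, 850, 850, 850]
t=19: [441, 441, 441, 441, 441]
t=20: [853, 853, 853, 853, 853]

Answer: 4
Key observation: The state at step 16, [853, 853, 853, 853, 853], reappears at step 20 — and no state repeats earlier — so the cycle the system enters has period 4.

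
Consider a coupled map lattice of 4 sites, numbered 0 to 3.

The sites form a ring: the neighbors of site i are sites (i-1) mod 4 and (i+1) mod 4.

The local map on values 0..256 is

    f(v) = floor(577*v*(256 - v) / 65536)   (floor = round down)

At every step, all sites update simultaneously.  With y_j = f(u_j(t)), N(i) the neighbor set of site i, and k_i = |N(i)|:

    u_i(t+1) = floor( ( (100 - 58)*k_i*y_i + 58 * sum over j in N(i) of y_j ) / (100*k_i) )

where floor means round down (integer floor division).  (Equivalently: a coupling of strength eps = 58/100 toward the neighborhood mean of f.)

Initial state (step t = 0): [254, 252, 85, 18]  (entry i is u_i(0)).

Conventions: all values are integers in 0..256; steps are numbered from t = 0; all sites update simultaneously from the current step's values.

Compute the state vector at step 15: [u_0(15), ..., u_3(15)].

Simulating step by step:
t=0: [254, 252, 85, 18]
t=1: [14, 41, 66, 53]
t=2: [61, 72, 95, 79]
t=3: [112, 117, 125, 120]
t=4: [142, 142, 143, 142]
t=5: [142, 142, 142, 142]
t=6: [142, 142, 142, 142]
t=7: [142, 142, 142, 142]
t=8: [142, 142, 142, 142]
t=9: [142, 142, 142, 142]
t=10: [142, 142, 142, 142]
t=11: [142, 142, 142, 142]
t=12: [142, 142, 142, 142]
t=13: [142, 142, 142, 142]
t=14: [142, 142, 142, 142]
t=15: [142, 142, 142, 142]

Answer: [142, 142, 142, 142]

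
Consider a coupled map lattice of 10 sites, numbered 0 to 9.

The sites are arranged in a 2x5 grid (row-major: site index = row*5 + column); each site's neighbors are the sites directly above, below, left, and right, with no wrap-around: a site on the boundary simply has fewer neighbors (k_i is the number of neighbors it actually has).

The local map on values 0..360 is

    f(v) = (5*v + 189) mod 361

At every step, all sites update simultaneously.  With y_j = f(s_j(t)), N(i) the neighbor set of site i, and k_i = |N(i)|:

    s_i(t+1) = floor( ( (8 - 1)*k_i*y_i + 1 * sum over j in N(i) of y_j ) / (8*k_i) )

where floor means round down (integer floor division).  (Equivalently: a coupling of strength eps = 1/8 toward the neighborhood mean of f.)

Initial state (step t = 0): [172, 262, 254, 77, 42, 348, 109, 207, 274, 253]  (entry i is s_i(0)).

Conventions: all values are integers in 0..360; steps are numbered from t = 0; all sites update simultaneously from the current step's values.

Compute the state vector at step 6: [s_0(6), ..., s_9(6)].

Simulating step by step:
t=0: [172, 262, 254, 77, 42, 348, 109, 207, 274, 253]
t=1: [297, 62, 30, 193, 47, 129, 23, 129, 115, 18]
t=2: [216, 157, 310, 80, 77, 131, 281, 126, 56, 250]
t=3: [186, 246, 282, 225, 222, 127, 150, 107, 122, 331]
t=4: [58, 311, 159, 220, 205, 105, 208, 20, 78, 52]
t=5: [144, 284, 262, 205, 133, 325, 167, 278, 215, 98]
t=6: [174, 167, 66, 129, 143, 38, 277, 140, 182, 297]

Answer: [174, 167, 66, 129, 143, 38, 277, 140, 182, 297]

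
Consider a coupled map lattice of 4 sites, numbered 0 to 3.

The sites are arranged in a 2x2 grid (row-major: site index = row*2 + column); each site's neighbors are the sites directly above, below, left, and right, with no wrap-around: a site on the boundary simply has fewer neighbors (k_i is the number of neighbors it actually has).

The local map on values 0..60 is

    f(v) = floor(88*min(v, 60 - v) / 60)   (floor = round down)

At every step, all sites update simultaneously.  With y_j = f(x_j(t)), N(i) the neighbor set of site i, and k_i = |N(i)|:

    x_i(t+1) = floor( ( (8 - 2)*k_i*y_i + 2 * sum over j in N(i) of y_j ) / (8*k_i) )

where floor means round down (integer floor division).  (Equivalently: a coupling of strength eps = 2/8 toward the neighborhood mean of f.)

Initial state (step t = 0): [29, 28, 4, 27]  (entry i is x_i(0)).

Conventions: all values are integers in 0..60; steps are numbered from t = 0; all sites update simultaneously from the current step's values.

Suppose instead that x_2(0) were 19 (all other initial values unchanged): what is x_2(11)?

Simulating step by step:
t=0: [29, 28, 19, 27]
t=1: [40, 40, 30, 37]
t=2: [30, 29, 40, 33]
t=3: [41, 41, 32, 38]
t=4: [28, 27, 38, 32]
t=5: [39, 39, 34, 39]
t=6: [31, 30, 36, 31]
t=7: [41, 43, 36, 41]
t=8: [27, 24, 33, 27]
t=9: [38, 36, 39, 38]
t=10: [32, 34, 30, 32]
t=11: [41, 38, 43, 41]

Answer: x_2(11) = 43
Key observation: This trace re-runs the system from the modified initial state.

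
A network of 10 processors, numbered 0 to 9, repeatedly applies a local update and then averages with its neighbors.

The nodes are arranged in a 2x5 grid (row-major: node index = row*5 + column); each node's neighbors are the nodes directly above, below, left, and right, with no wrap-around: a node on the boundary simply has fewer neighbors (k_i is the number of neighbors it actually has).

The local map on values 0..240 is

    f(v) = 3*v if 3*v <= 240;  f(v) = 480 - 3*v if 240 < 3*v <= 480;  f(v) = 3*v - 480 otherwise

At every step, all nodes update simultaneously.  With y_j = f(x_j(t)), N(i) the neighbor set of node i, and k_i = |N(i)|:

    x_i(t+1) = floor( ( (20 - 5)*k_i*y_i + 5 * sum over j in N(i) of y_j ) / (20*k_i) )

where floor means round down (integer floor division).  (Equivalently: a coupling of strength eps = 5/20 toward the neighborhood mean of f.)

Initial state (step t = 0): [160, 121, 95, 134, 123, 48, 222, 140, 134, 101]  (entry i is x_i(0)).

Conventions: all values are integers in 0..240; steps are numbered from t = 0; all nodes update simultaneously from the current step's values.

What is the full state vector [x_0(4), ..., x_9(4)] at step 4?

Simulating step by step:
t=0: [160, 121, 95, 134, 123, 48, 222, 140, 134, 101]
t=1: [32, 119, 167, 90, 115, 131, 166, 83, 84, 156]
t=2: [98, 103, 62, 189, 129, 79, 50, 195, 208, 54]
t=3: [190, 171, 169, 100, 100, 219, 155, 118, 137, 151]
t=4: [93, 35, 48, 158, 160, 145, 39, 103, 79, 51]

Answer: [93, 35, 48, 158, 160, 145, 39, 103, 79, 51]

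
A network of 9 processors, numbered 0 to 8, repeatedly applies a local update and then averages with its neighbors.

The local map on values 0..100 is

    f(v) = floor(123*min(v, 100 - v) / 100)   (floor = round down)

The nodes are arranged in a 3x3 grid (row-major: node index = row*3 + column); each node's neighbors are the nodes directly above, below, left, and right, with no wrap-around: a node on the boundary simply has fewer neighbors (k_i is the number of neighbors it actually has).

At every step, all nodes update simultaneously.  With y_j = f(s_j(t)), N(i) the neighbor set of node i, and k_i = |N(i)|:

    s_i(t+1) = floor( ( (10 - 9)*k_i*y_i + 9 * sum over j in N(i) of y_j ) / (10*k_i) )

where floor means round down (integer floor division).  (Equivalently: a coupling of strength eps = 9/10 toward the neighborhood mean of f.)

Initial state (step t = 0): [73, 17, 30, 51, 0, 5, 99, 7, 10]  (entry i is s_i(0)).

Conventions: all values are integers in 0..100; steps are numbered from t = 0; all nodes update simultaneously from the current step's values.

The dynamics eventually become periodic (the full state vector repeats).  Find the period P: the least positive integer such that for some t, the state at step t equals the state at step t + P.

Simulating step by step:
t=0: [73, 17, 30, 51, 0, 5, 99, 7, 10]
t=1: [39, 22, 15, 16, 21, 15, 30, 4, 7]
t=2: [25, 29, 22, 34, 17, 17, 13, 21, 10]
t=3: [37, 26, 27, 23, 29, 19, 31, 16, 21]
t=4: [31, 37, 27, 38, 26, 30, 24, 31, 21]
t=5: [44, 35, 39, 34, 40, 30, 40, 29, 35]
t=6: [43, 49, 40, 49, 39, 45, 39, 45, 36]
t=7: [59, 50, 56, 49, 56, 47, 56, 46, 53]
t=8: [59, 53, 58, 53, 58, 55, 57, 55, 56]
t=9: [56, 51, 55, 51, 55, 52, 55, 52, 54]
t=10: [59, 55, 59, 55, 59, 55, 59, 55, 58]
t=11: [54, 50, 54, 50, 54, 50, 54, 50, 54]
t=12: [60, 56, 60, 56, 60, 56, 60, 56, 60]
t=13: [53, 49, 53, 49, 53, 49, 53, 49, 53]
t=14: [59, 57, 59, 57, 59, 57, 59, 57, 59]
t=15: [51, 50, 51, 50, 51, 50, 51, 50, 51]
t=16: [60, 60, 60, 60, 60, 60, 60, 60, 60]
t=17: [49, 49, 49, 49, 49, 49, 49, 49, 49]
t=18: [60, 60, 60, 60, 60, 60, 60, 60, 60]

Answer: 2
Key observation: The state at step 16, [60, 60, 60, 60, 60, 60, 60, 60, 60], reappears at step 18 — and no state repeats earlier — so the cycle the system enters has period 2.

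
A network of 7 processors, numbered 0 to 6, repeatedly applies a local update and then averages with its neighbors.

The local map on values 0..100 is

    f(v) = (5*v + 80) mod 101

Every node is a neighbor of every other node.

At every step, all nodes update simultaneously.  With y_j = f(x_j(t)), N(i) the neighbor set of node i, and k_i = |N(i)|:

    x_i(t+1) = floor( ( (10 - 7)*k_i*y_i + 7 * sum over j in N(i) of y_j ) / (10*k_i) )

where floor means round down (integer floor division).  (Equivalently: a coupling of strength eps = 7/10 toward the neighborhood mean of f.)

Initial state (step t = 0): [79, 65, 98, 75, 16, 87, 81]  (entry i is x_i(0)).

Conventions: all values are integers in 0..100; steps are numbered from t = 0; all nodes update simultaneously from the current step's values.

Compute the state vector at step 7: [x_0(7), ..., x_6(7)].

Answer: [34, 40, 33, 30, 32, 40, 38]

Derivation:
t=0: [79, 65, 98, 75, 16, 87, 81]
t=1: [52, 39, 51, 48, 50, 41, 54]
t=2: [43, 50, 42, 39, 41, 52, 45]
t=3: [64, 51, 63, 60, 62, 53, 47]
t=4: [69, 57, 68, 65, 67, 58, 53]
t=5: [29, 37, 28, 25, 27, 37, 33]
t=6: [30, 37, 29, 26, 28, 37, 34]
t=7: [34, 40, 33, 30, 32, 40, 38]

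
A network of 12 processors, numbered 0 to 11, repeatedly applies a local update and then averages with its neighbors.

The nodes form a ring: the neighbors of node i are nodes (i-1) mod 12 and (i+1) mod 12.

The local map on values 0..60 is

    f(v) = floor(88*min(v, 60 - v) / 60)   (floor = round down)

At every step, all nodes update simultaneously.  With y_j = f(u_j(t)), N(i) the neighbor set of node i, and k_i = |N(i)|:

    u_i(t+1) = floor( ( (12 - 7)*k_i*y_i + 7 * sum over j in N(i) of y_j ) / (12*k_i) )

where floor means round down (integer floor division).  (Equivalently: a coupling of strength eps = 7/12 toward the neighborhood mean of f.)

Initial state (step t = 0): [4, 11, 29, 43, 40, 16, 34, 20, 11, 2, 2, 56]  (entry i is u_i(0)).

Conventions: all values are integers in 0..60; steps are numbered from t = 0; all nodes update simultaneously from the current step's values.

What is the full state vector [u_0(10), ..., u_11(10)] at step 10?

Answer: [34, 33, 33, 33, 33, 34, 36, 37, 38, 38, 37, 36]

Derivation:
t=0: [4, 11, 29, 43, 40, 16, 34, 20, 11, 2, 2, 56]
t=1: [8, 20, 29, 30, 25, 29, 31, 27, 15, 6, 2, 4]
t=2: [14, 27, 38, 41, 40, 40, 41, 34, 22, 10, 4, 5]
t=3: [21, 31, 32, 29, 28, 28, 30, 33, 28, 16, 8, 10]
t=4: [28, 38, 41, 41, 41, 41, 41, 41, 35, 24, 15, 17]
t=5: [33, 33, 28, 27, 27, 27, 27, 29, 33, 31, 26, 28]
t=6: [39, 39, 39, 39, 39, 39, 39, 40, 40, 39, 40, 39]
t=7: [30, 30, 30, 30, 30, 30, 29, 29, 29, 29, 29, 29]
t=8: [43, 44, 44, 44, 44, 43, 42, 42, 42, 42, 42, 42]
t=9: [24, 23, 23, 23, 23, 24, 25, 26, 26, 26, 26, 25]
t=10: [34, 33, 33, 33, 33, 34, 36, 37, 38, 38, 37, 36]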